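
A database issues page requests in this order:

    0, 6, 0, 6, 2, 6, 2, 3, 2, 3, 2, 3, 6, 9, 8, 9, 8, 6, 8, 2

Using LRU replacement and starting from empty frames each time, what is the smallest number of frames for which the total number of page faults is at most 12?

2

f=1: 20 faults
f=2: 9 faults
f=3: 7 faults
f=4: 7 faults
f=5: 6 faults
f=6: 6 faults
Smallest f with faults ≤ 12 is 2.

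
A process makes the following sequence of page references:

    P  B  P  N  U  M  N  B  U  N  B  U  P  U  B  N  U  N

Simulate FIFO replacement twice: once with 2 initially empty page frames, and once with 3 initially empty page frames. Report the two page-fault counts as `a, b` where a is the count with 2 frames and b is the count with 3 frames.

2 frames: F F . F F F F F F F F F F . F F F . → 15 faults.
3 frames: F F . F F F . F . F . F F . F F F . → 12 faults.
12 < 15: adding a frame reduced faults, as is typical.

15, 12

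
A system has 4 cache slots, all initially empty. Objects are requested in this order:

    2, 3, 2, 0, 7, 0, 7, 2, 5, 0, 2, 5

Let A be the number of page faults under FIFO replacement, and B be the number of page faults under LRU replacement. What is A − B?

1

Under FIFO: F F . F F . . . F . F . → 6 faults.
Under LRU: F F . F F . . . F . . . → 5 faults.
A − B = 6 − 5 = 1.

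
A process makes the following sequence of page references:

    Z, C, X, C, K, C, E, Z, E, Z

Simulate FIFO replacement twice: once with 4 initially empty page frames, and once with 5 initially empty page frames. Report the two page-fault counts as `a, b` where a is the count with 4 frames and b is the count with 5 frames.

4 frames: F F F . F . F F . . → 6 faults.
5 frames: F F F . F . F . . . → 5 faults.
5 < 6: adding a frame reduced faults, as is typical.

6, 5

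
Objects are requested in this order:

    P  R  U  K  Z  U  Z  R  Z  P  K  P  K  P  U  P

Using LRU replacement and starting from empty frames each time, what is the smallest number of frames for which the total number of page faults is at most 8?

f=1: 16 faults
f=2: 10 faults
f=3: 9 faults
f=4: 8 faults
f=5: 5 faults
Smallest f with faults ≤ 8 is 4.

4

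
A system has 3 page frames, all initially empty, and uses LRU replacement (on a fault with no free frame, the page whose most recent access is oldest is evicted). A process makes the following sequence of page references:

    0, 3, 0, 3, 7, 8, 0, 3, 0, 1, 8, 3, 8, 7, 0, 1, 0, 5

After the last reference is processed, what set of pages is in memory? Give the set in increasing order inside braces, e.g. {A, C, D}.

0 -> miss, frames {0}
3 -> miss, frames {0,3}
0 -> hit
3 -> hit
7 -> miss, frames {0,3,7}
8 -> miss, evict 0, frames {3,7,8}
0 -> miss, evict 3, frames {7,8,0}
3 -> miss, evict 7, frames {8,0,3}
0 -> hit
1 -> miss, evict 8, frames {3,0,1}
8 -> miss, evict 3, frames {0,1,8}
3 -> miss, evict 0, frames {1,8,3}
8 -> hit
7 -> miss, evict 1, frames {3,8,7}
0 -> miss, evict 3, frames {8,7,0}
1 -> miss, evict 8, frames {7,0,1}
0 -> hit
5 -> miss, evict 7, frames {1,0,5}

{0, 1, 5}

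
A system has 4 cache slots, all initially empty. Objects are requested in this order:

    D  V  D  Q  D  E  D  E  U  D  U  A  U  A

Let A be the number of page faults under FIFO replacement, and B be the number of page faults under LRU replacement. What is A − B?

Under FIFO: F F . F . F . . F F . F . . → 7 faults.
Under LRU: F F . F . F . . F . . F . . → 6 faults.
A − B = 7 − 6 = 1.

1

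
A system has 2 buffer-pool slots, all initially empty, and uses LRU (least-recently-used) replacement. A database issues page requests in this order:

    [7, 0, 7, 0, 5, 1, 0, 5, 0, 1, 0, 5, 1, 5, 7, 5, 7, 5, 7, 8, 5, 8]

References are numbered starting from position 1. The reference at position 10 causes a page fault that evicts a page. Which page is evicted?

5

pos 1: 7: fault, frames [7]
pos 2: 0: fault, frames [7, 0]
pos 3: 7: hit
pos 4: 0: hit
pos 5: 5: fault, evict 7, frames [0, 5]
pos 6: 1: fault, evict 0, frames [5, 1]
pos 7: 0: fault, evict 5, frames [1, 0]
pos 8: 5: fault, evict 1, frames [0, 5]
pos 9: 0: hit
pos 10: 1: fault, evict 5, frames [0, 1]
At position 10, page 5 is evicted.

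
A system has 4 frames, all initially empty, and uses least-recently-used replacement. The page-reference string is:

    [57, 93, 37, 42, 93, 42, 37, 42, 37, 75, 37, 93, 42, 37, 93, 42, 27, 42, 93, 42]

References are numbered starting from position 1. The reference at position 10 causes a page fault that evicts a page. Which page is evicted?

57

pos 1: 57: miss, frames (57)
pos 2: 93: miss, frames (57 93)
pos 3: 37: miss, frames (57 93 37)
pos 4: 42: miss, frames (57 93 37 42)
pos 5: 93: hit
pos 6: 42: hit
pos 7: 37: hit
pos 8: 42: hit
pos 9: 37: hit
pos 10: 75: miss, evict 57, frames (93 42 37 75)
At position 10, page 57 is evicted.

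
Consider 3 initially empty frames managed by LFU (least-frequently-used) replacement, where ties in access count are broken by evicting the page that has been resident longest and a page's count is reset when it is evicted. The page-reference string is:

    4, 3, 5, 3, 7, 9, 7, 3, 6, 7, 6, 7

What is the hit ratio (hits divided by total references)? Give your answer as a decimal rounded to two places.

0.50

4 -> fault, frames {4}
3 -> fault, frames {4,3}
5 -> fault, frames {4,3,5}
3 -> hit
7 -> fault, evict 4, frames {3,5,7}
9 -> fault, evict 5, frames {3,7,9}
7 -> hit
3 -> hit
6 -> fault, evict 9, frames {3,7,6}
7 -> hit
6 -> hit
7 -> hit
Hits: 6 of 12 references → 6/12 = 0.5000.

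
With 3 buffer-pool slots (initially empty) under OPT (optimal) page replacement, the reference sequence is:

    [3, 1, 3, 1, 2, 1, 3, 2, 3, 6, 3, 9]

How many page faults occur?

3 → miss, frames (3)
1 → miss, frames (3 1)
3 → hit
1 → hit
2 → miss, frames (3 1 2)
1 → hit
3 → hit
2 → hit
3 → hit
6 → miss, evict 2, frames (3 1 6)
3 → hit
9 → miss, evict 6, frames (3 1 9)
Page faults: 5.

5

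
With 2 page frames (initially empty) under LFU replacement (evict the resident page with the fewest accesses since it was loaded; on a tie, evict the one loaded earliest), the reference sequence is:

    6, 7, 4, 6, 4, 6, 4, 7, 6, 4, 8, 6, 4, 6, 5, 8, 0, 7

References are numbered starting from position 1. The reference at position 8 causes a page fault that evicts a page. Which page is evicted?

6

pos 1: 6 -> fault, frames {6}
pos 2: 7 -> fault, frames {6,7}
pos 3: 4 -> fault, evict 6, frames {7,4}
pos 4: 6 -> fault, evict 7, frames {4,6}
pos 5: 4 -> hit
pos 6: 6 -> hit
pos 7: 4 -> hit
pos 8: 7 -> fault, evict 6, frames {4,7}
At position 8, page 6 is evicted.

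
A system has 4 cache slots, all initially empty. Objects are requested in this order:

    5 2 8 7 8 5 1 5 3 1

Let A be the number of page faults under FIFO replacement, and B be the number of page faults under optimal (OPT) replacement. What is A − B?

Under FIFO: F F F F . . F F F . → 7 faults.
Under OPT: F F F F . . F . F . → 6 faults.
A − B = 7 − 6 = 1.

1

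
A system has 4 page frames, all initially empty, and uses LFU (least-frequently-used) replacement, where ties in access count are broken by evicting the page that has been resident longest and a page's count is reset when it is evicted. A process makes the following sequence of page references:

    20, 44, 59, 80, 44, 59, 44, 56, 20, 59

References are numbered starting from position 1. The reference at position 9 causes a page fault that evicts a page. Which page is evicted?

pos 1: 20 → fault, frames [20]
pos 2: 44 → fault, frames [20, 44]
pos 3: 59 → fault, frames [20, 44, 59]
pos 4: 80 → fault, frames [20, 44, 59, 80]
pos 5: 44 → hit
pos 6: 59 → hit
pos 7: 44 → hit
pos 8: 56 → fault, evict 20, frames [44, 59, 80, 56]
pos 9: 20 → fault, evict 80, frames [44, 59, 56, 20]
At position 9, page 80 is evicted.

80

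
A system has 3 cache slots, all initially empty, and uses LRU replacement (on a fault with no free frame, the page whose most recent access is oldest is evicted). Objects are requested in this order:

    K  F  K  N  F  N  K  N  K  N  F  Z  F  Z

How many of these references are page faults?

4

K: fault, frames [K]
F: fault, frames [K, F]
K: hit
N: fault, frames [F, K, N]
F: hit
N: hit
K: hit
N: hit
K: hit
N: hit
F: hit
Z: fault, evict K, frames [N, F, Z]
F: hit
Z: hit
Page faults: 4.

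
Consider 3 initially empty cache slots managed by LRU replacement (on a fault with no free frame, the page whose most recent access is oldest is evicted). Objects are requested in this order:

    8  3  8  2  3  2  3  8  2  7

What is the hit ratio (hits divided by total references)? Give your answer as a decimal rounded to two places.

0.60

8: miss, frames {8}
3: miss, frames {8,3}
8: hit
2: miss, frames {3,8,2}
3: hit
2: hit
3: hit
8: hit
2: hit
7: miss, evict 3, frames {8,2,7}
Hits: 6 of 10 references → 6/10 = 0.6000.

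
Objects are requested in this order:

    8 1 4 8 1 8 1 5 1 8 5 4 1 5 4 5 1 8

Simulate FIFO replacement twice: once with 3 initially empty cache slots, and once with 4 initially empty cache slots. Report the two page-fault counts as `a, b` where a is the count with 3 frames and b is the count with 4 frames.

3 frames: F F F . . . . F . F . . F . F F . F → 9 faults.
4 frames: F F F . . . . F . . . . . . . . . . → 4 faults.
4 < 9: adding a frame reduced faults, as is typical.

9, 4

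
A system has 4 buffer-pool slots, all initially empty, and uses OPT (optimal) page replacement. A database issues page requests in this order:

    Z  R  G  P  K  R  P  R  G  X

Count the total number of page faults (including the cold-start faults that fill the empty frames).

Z -> fault, frames [Z]
R -> fault, frames [Z, R]
G -> fault, frames [Z, R, G]
P -> fault, frames [Z, R, G, P]
K -> fault, evict Z, frames [R, G, P, K]
R -> hit
P -> hit
R -> hit
G -> hit
X -> fault, evict K, frames [R, G, P, X]
Page faults: 6.

6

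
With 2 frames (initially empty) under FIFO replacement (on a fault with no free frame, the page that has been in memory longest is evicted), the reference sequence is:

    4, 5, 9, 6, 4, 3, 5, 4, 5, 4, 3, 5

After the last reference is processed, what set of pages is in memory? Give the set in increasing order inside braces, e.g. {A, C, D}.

4: fault, frames {4}
5: fault, frames {4,5}
9: fault, evict 4, frames {5,9}
6: fault, evict 5, frames {9,6}
4: fault, evict 9, frames {6,4}
3: fault, evict 6, frames {4,3}
5: fault, evict 4, frames {3,5}
4: fault, evict 3, frames {5,4}
5: hit
4: hit
3: fault, evict 5, frames {4,3}
5: fault, evict 4, frames {3,5}

{3, 5}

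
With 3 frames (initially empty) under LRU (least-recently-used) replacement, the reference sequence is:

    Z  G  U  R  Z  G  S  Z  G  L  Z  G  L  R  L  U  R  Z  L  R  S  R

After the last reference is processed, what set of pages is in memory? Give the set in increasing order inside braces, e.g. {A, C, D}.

{L, R, S}

Z -> fault, frames {Z}
G -> fault, frames {Z,G}
U -> fault, frames {Z,G,U}
R -> fault, evict Z, frames {G,U,R}
Z -> fault, evict G, frames {U,R,Z}
G -> fault, evict U, frames {R,Z,G}
S -> fault, evict R, frames {Z,G,S}
Z -> hit
G -> hit
L -> fault, evict S, frames {Z,G,L}
Z -> hit
G -> hit
L -> hit
R -> fault, evict Z, frames {G,L,R}
L -> hit
U -> fault, evict G, frames {R,L,U}
R -> hit
Z -> fault, evict L, frames {U,R,Z}
L -> fault, evict U, frames {R,Z,L}
R -> hit
S -> fault, evict Z, frames {L,R,S}
R -> hit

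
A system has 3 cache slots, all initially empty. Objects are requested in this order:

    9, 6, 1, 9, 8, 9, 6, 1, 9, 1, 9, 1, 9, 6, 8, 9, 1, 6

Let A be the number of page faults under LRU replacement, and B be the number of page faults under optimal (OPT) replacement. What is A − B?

Under LRU: F F F . F . F F . . . . . . F . F F → 9 faults.
Under OPT: F F F . F . . F . . . . . . F . . F → 7 faults.
A − B = 9 − 7 = 2.

2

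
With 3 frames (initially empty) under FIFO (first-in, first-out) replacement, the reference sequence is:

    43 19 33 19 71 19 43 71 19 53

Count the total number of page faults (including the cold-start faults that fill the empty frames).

43 -> miss, frames (43)
19 -> miss, frames (43 19)
33 -> miss, frames (43 19 33)
19 -> hit
71 -> miss, evict 43, frames (19 33 71)
19 -> hit
43 -> miss, evict 19, frames (33 71 43)
71 -> hit
19 -> miss, evict 33, frames (71 43 19)
53 -> miss, evict 71, frames (43 19 53)
Page faults: 7.

7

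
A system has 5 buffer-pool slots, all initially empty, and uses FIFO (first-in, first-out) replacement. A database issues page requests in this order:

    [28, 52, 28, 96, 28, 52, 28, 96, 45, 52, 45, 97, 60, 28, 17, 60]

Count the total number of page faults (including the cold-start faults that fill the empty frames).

8

28 → miss, frames [28]
52 → miss, frames [28, 52]
28 → hit
96 → miss, frames [28, 52, 96]
28 → hit
52 → hit
28 → hit
96 → hit
45 → miss, frames [28, 52, 96, 45]
52 → hit
45 → hit
97 → miss, frames [28, 52, 96, 45, 97]
60 → miss, evict 28, frames [52, 96, 45, 97, 60]
28 → miss, evict 52, frames [96, 45, 97, 60, 28]
17 → miss, evict 96, frames [45, 97, 60, 28, 17]
60 → hit
Page faults: 8.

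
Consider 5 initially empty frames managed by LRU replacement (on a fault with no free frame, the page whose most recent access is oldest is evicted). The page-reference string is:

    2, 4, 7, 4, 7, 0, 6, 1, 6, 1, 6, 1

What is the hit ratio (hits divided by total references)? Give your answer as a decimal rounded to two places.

2 → fault, frames [2]
4 → fault, frames [2, 4]
7 → fault, frames [2, 4, 7]
4 → hit
7 → hit
0 → fault, frames [2, 4, 7, 0]
6 → fault, frames [2, 4, 7, 0, 6]
1 → fault, evict 2, frames [4, 7, 0, 6, 1]
6 → hit
1 → hit
6 → hit
1 → hit
Hits: 6 of 12 references → 6/12 = 0.5000.

0.50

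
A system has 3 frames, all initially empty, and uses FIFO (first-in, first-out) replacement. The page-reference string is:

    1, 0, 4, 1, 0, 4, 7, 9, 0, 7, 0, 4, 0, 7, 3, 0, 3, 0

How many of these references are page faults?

10

1 → miss, frames (1)
0 → miss, frames (1 0)
4 → miss, frames (1 0 4)
1 → hit
0 → hit
4 → hit
7 → miss, evict 1, frames (0 4 7)
9 → miss, evict 0, frames (4 7 9)
0 → miss, evict 4, frames (7 9 0)
7 → hit
0 → hit
4 → miss, evict 7, frames (9 0 4)
0 → hit
7 → miss, evict 9, frames (0 4 7)
3 → miss, evict 0, frames (4 7 3)
0 → miss, evict 4, frames (7 3 0)
3 → hit
0 → hit
Page faults: 10.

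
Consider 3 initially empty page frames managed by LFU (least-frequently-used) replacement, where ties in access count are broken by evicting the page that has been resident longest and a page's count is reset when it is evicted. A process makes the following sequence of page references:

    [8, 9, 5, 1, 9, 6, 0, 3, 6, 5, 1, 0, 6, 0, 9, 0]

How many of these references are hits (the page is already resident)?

4

8 -> fault, frames (8)
9 -> fault, frames (8 9)
5 -> fault, frames (8 9 5)
1 -> fault, evict 8, frames (9 5 1)
9 -> hit
6 -> fault, evict 5, frames (9 1 6)
0 -> fault, evict 1, frames (9 6 0)
3 -> fault, evict 6, frames (9 0 3)
6 -> fault, evict 0, frames (9 3 6)
5 -> fault, evict 3, frames (9 6 5)
1 -> fault, evict 6, frames (9 5 1)
0 -> fault, evict 5, frames (9 1 0)
6 -> fault, evict 1, frames (9 0 6)
0 -> hit
9 -> hit
0 -> hit
Hits: 4.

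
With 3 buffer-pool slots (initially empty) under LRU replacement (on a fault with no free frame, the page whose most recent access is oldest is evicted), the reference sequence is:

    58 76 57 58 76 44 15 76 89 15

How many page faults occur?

6

58 -> fault, frames [58]
76 -> fault, frames [58, 76]
57 -> fault, frames [58, 76, 57]
58 -> hit
76 -> hit
44 -> fault, evict 57, frames [58, 76, 44]
15 -> fault, evict 58, frames [76, 44, 15]
76 -> hit
89 -> fault, evict 44, frames [15, 76, 89]
15 -> hit
Page faults: 6.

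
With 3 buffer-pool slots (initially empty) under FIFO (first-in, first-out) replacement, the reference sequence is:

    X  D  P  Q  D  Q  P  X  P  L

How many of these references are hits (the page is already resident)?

4

X: miss, frames (X)
D: miss, frames (X D)
P: miss, frames (X D P)
Q: miss, evict X, frames (D P Q)
D: hit
Q: hit
P: hit
X: miss, evict D, frames (P Q X)
P: hit
L: miss, evict P, frames (Q X L)
Hits: 4.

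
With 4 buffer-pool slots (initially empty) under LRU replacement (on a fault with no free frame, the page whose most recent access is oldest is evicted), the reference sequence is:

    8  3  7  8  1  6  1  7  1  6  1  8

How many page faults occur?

5

8 -> miss, frames [8]
3 -> miss, frames [8, 3]
7 -> miss, frames [8, 3, 7]
8 -> hit
1 -> miss, frames [3, 7, 8, 1]
6 -> miss, evict 3, frames [7, 8, 1, 6]
1 -> hit
7 -> hit
1 -> hit
6 -> hit
1 -> hit
8 -> hit
Page faults: 5.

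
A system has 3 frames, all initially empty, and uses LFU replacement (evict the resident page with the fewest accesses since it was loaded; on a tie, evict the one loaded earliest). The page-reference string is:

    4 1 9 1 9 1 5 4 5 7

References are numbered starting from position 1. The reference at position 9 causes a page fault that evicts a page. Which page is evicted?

pos 1: 4 -> miss, frames {4}
pos 2: 1 -> miss, frames {4,1}
pos 3: 9 -> miss, frames {4,1,9}
pos 4: 1 -> hit
pos 5: 9 -> hit
pos 6: 1 -> hit
pos 7: 5 -> miss, evict 4, frames {1,9,5}
pos 8: 4 -> miss, evict 5, frames {1,9,4}
pos 9: 5 -> miss, evict 4, frames {1,9,5}
At position 9, page 4 is evicted.

4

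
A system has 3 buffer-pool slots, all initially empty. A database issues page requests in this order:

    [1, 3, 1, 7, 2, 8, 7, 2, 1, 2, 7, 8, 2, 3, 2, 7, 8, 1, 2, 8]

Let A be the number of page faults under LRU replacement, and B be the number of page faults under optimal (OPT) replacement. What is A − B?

2

Under LRU: F F . F F F . . F . . F . F . F F F F . → 12 faults.
Under OPT: F F . F F F . . F . . F . F . . F F . . → 10 faults.
A − B = 12 − 10 = 2.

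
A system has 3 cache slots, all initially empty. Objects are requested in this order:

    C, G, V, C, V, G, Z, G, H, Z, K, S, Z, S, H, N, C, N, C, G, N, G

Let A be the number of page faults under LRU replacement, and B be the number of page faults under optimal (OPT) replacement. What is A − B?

1

Under LRU: F F F . . . F . F . F F . . F F F . . F . . → 11 faults.
Under OPT: F F F . . . F . F . F F . . . F F . . F . . → 10 faults.
A − B = 11 − 10 = 1.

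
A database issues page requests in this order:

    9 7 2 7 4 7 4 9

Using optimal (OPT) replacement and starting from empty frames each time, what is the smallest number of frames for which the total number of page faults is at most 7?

f=1: 8 faults
f=2: 5 faults
f=3: 4 faults
f=4: 4 faults
Smallest f with faults ≤ 7 is 2.

2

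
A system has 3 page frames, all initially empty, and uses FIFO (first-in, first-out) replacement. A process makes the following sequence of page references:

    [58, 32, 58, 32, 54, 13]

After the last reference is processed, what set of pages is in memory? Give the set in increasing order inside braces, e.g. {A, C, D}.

58 → miss, frames [58]
32 → miss, frames [58, 32]
58 → hit
32 → hit
54 → miss, frames [58, 32, 54]
13 → miss, evict 58, frames [32, 54, 13]

{13, 32, 54}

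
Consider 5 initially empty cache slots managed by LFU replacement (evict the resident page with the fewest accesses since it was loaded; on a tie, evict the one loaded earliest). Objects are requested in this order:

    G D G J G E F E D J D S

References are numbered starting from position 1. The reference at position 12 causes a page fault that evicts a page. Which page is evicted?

F

pos 1: G -> miss, frames [G]
pos 2: D -> miss, frames [G, D]
pos 3: G -> hit
pos 4: J -> miss, frames [G, D, J]
pos 5: G -> hit
pos 6: E -> miss, frames [G, D, J, E]
pos 7: F -> miss, frames [G, D, J, E, F]
pos 8: E -> hit
pos 9: D -> hit
pos 10: J -> hit
pos 11: D -> hit
pos 12: S -> miss, evict F, frames [G, D, J, E, S]
At position 12, page F is evicted.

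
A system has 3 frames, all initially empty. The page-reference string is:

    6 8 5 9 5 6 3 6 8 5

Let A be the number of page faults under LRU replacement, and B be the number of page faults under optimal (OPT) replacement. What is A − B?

2

Under LRU: F F F F . F F . F F → 8 faults.
Under OPT: F F F F . . F . F . → 6 faults.
A − B = 8 − 6 = 2.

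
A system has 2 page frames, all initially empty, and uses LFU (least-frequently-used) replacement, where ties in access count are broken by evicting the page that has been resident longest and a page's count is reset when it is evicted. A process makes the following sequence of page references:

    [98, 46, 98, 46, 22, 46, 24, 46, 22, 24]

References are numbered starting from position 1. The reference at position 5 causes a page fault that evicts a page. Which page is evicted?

pos 1: 98: fault, frames (98)
pos 2: 46: fault, frames (98 46)
pos 3: 98: hit
pos 4: 46: hit
pos 5: 22: fault, evict 98, frames (46 22)
At position 5, page 98 is evicted.

98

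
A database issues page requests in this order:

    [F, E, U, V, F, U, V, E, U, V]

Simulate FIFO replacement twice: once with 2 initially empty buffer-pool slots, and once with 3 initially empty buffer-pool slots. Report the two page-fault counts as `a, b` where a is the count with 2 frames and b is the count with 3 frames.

2 frames: F F F F F F F F F F → 10 faults.
3 frames: F F F F F . . F F F → 8 faults.
8 < 10: adding a frame reduced faults, as is typical.

10, 8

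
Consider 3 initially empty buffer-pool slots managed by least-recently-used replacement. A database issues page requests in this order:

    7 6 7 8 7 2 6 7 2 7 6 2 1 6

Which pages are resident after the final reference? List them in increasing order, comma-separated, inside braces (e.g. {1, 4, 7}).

{1, 2, 6}

7: fault, frames (7)
6: fault, frames (7 6)
7: hit
8: fault, frames (6 7 8)
7: hit
2: fault, evict 6, frames (8 7 2)
6: fault, evict 8, frames (7 2 6)
7: hit
2: hit
7: hit
6: hit
2: hit
1: fault, evict 7, frames (6 2 1)
6: hit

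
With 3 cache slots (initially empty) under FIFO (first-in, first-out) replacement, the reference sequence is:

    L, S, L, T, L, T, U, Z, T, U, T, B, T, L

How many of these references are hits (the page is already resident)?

L -> miss, frames (L)
S -> miss, frames (L S)
L -> hit
T -> miss, frames (L S T)
L -> hit
T -> hit
U -> miss, evict L, frames (S T U)
Z -> miss, evict S, frames (T U Z)
T -> hit
U -> hit
T -> hit
B -> miss, evict T, frames (U Z B)
T -> miss, evict U, frames (Z B T)
L -> miss, evict Z, frames (B T L)
Hits: 6.

6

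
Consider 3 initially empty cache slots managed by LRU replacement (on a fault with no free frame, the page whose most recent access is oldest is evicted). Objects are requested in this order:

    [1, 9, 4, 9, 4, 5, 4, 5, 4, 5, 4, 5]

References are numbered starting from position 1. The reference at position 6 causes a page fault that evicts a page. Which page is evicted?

pos 1: 1 → miss, frames (1)
pos 2: 9 → miss, frames (1 9)
pos 3: 4 → miss, frames (1 9 4)
pos 4: 9 → hit
pos 5: 4 → hit
pos 6: 5 → miss, evict 1, frames (9 4 5)
At position 6, page 1 is evicted.

1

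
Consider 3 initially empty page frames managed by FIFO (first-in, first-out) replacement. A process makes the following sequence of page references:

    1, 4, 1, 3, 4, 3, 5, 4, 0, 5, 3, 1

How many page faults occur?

6

1 → miss, frames {1}
4 → miss, frames {1,4}
1 → hit
3 → miss, frames {1,4,3}
4 → hit
3 → hit
5 → miss, evict 1, frames {4,3,5}
4 → hit
0 → miss, evict 4, frames {3,5,0}
5 → hit
3 → hit
1 → miss, evict 3, frames {5,0,1}
Page faults: 6.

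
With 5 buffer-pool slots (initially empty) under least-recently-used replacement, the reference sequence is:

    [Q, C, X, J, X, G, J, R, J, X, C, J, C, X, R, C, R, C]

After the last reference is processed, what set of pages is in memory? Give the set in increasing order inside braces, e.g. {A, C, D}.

Q -> miss, frames (Q)
C -> miss, frames (Q C)
X -> miss, frames (Q C X)
J -> miss, frames (Q C X J)
X -> hit
G -> miss, frames (Q C J X G)
J -> hit
R -> miss, evict Q, frames (C X G J R)
J -> hit
X -> hit
C -> hit
J -> hit
C -> hit
X -> hit
R -> hit
C -> hit
R -> hit
C -> hit

{C, G, J, R, X}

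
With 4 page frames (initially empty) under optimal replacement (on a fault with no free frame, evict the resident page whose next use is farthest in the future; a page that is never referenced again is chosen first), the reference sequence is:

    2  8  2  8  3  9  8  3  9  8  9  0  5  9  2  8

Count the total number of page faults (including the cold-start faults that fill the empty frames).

6

2 -> miss, frames (2)
8 -> miss, frames (2 8)
2 -> hit
8 -> hit
3 -> miss, frames (2 8 3)
9 -> miss, frames (2 8 3 9)
8 -> hit
3 -> hit
9 -> hit
8 -> hit
9 -> hit
0 -> miss, evict 3, frames (2 8 9 0)
5 -> miss, evict 0, frames (2 8 9 5)
9 -> hit
2 -> hit
8 -> hit
Page faults: 6.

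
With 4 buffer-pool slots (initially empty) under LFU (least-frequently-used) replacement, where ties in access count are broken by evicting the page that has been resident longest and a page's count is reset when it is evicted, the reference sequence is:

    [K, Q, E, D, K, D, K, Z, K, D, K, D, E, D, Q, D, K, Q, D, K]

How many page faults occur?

6

K → miss, frames {K}
Q → miss, frames {K,Q}
E → miss, frames {K,Q,E}
D → miss, frames {K,Q,E,D}
K → hit
D → hit
K → hit
Z → miss, evict Q, frames {K,E,D,Z}
K → hit
D → hit
K → hit
D → hit
E → hit
D → hit
Q → miss, evict Z, frames {K,E,D,Q}
D → hit
K → hit
Q → hit
D → hit
K → hit
Page faults: 6.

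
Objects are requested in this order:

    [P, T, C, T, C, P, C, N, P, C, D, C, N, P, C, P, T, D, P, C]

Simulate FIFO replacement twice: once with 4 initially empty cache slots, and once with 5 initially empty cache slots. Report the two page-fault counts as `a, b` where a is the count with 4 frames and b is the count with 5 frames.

8, 5

4 frames: F F F . . . . F . . F . . F . . F . . F → 8 faults.
5 frames: F F F . . . . F . . F . . . . . . . . . → 5 faults.
5 < 8: adding a frame reduced faults, as is typical.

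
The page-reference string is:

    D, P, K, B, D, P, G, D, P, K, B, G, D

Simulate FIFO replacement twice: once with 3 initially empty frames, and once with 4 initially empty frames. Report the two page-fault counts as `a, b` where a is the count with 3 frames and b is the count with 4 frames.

3 frames: F F F F F F F . . F F . F → 10 faults.
4 frames: F F F F . . F F F F F F F → 11 faults.
11 > 10: adding a frame increased faults — Belady's anomaly.

10, 11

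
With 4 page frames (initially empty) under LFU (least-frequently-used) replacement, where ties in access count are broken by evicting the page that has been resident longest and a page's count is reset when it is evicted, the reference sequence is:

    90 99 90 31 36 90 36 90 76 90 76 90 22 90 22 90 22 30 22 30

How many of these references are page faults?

7

90: miss, frames (90)
99: miss, frames (90 99)
90: hit
31: miss, frames (90 99 31)
36: miss, frames (90 99 31 36)
90: hit
36: hit
90: hit
76: miss, evict 99, frames (90 31 36 76)
90: hit
76: hit
90: hit
22: miss, evict 31, frames (90 36 76 22)
90: hit
22: hit
90: hit
22: hit
30: miss, evict 36, frames (90 76 22 30)
22: hit
30: hit
Page faults: 7.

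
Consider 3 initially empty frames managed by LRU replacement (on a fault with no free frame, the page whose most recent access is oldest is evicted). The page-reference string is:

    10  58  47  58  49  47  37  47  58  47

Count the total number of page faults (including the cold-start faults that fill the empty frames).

10 → fault, frames [10]
58 → fault, frames [10, 58]
47 → fault, frames [10, 58, 47]
58 → hit
49 → fault, evict 10, frames [47, 58, 49]
47 → hit
37 → fault, evict 58, frames [49, 47, 37]
47 → hit
58 → fault, evict 49, frames [37, 47, 58]
47 → hit
Page faults: 6.

6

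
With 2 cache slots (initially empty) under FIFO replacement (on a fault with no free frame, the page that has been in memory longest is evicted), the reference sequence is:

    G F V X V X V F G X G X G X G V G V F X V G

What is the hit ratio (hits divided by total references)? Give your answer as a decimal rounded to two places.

0.41

G → miss, frames (G)
F → miss, frames (G F)
V → miss, evict G, frames (F V)
X → miss, evict F, frames (V X)
V → hit
X → hit
V → hit
F → miss, evict V, frames (X F)
G → miss, evict X, frames (F G)
X → miss, evict F, frames (G X)
G → hit
X → hit
G → hit
X → hit
G → hit
V → miss, evict G, frames (X V)
G → miss, evict X, frames (V G)
V → hit
F → miss, evict V, frames (G F)
X → miss, evict G, frames (F X)
V → miss, evict F, frames (X V)
G → miss, evict X, frames (V G)
Hits: 9 of 22 references → 9/22 = 0.4091.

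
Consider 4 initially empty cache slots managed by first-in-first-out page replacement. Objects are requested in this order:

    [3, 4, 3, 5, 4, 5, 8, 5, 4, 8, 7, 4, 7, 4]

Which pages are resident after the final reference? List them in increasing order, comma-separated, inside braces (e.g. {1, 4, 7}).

3 → miss, frames [3]
4 → miss, frames [3, 4]
3 → hit
5 → miss, frames [3, 4, 5]
4 → hit
5 → hit
8 → miss, frames [3, 4, 5, 8]
5 → hit
4 → hit
8 → hit
7 → miss, evict 3, frames [4, 5, 8, 7]
4 → hit
7 → hit
4 → hit

{4, 5, 7, 8}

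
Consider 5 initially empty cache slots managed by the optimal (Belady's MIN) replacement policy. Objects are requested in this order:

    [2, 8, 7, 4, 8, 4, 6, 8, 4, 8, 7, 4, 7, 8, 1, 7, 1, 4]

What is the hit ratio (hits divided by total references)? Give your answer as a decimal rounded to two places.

0.67

2 -> fault, frames (2)
8 -> fault, frames (2 8)
7 -> fault, frames (2 8 7)
4 -> fault, frames (2 8 7 4)
8 -> hit
4 -> hit
6 -> fault, frames (2 8 7 4 6)
8 -> hit
4 -> hit
8 -> hit
7 -> hit
4 -> hit
7 -> hit
8 -> hit
1 -> fault, evict 6, frames (2 8 7 4 1)
7 -> hit
1 -> hit
4 -> hit
Hits: 12 of 18 references → 12/18 = 0.6667.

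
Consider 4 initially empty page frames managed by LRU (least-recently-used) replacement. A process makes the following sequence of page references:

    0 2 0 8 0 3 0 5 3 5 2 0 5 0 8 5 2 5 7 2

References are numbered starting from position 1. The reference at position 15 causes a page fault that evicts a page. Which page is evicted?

pos 1: 0 → fault, frames [0]
pos 2: 2 → fault, frames [0, 2]
pos 3: 0 → hit
pos 4: 8 → fault, frames [2, 0, 8]
pos 5: 0 → hit
pos 6: 3 → fault, frames [2, 8, 0, 3]
pos 7: 0 → hit
pos 8: 5 → fault, evict 2, frames [8, 3, 0, 5]
pos 9: 3 → hit
pos 10: 5 → hit
pos 11: 2 → fault, evict 8, frames [0, 3, 5, 2]
pos 12: 0 → hit
pos 13: 5 → hit
pos 14: 0 → hit
pos 15: 8 → fault, evict 3, frames [2, 5, 0, 8]
At position 15, page 3 is evicted.

3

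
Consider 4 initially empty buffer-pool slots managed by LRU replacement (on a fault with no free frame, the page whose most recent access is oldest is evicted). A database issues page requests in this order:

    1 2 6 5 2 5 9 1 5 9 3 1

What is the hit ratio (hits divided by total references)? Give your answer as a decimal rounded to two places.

0.42

1 → fault, frames [1]
2 → fault, frames [1, 2]
6 → fault, frames [1, 2, 6]
5 → fault, frames [1, 2, 6, 5]
2 → hit
5 → hit
9 → fault, evict 1, frames [6, 2, 5, 9]
1 → fault, evict 6, frames [2, 5, 9, 1]
5 → hit
9 → hit
3 → fault, evict 2, frames [1, 5, 9, 3]
1 → hit
Hits: 5 of 12 references → 5/12 = 0.4167.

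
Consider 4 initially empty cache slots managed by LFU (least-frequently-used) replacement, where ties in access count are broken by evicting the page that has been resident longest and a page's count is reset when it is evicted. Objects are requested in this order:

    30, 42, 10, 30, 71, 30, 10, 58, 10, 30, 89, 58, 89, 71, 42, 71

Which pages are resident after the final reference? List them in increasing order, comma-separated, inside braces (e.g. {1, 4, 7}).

30 -> fault, frames [30]
42 -> fault, frames [30, 42]
10 -> fault, frames [30, 42, 10]
30 -> hit
71 -> fault, frames [30, 42, 10, 71]
30 -> hit
10 -> hit
58 -> fault, evict 42, frames [30, 10, 71, 58]
10 -> hit
30 -> hit
89 -> fault, evict 71, frames [30, 10, 58, 89]
58 -> hit
89 -> hit
71 -> fault, evict 58, frames [30, 10, 89, 71]
42 -> fault, evict 71, frames [30, 10, 89, 42]
71 -> fault, evict 42, frames [30, 10, 89, 71]

{10, 30, 71, 89}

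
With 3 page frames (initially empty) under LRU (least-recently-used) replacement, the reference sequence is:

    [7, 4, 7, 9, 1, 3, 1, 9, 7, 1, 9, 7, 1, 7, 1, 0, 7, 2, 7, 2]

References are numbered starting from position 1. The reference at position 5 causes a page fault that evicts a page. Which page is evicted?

4

pos 1: 7: miss, frames {7}
pos 2: 4: miss, frames {7,4}
pos 3: 7: hit
pos 4: 9: miss, frames {4,7,9}
pos 5: 1: miss, evict 4, frames {7,9,1}
At position 5, page 4 is evicted.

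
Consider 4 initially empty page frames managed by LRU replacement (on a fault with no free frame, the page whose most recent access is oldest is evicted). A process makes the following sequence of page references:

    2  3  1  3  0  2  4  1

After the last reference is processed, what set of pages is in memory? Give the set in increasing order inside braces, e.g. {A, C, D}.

2: fault, frames (2)
3: fault, frames (2 3)
1: fault, frames (2 3 1)
3: hit
0: fault, frames (2 1 3 0)
2: hit
4: fault, evict 1, frames (3 0 2 4)
1: fault, evict 3, frames (0 2 4 1)

{0, 1, 2, 4}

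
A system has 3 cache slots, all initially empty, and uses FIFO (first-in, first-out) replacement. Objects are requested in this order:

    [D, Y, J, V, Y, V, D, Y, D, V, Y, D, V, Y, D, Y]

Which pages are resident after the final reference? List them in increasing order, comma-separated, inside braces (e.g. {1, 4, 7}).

{D, V, Y}

D -> miss, frames (D)
Y -> miss, frames (D Y)
J -> miss, frames (D Y J)
V -> miss, evict D, frames (Y J V)
Y -> hit
V -> hit
D -> miss, evict Y, frames (J V D)
Y -> miss, evict J, frames (V D Y)
D -> hit
V -> hit
Y -> hit
D -> hit
V -> hit
Y -> hit
D -> hit
Y -> hit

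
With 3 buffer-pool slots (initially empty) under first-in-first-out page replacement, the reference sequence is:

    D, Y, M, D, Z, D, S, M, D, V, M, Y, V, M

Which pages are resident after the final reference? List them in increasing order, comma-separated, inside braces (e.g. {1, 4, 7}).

{M, V, Y}

D → miss, frames {D}
Y → miss, frames {D,Y}
M → miss, frames {D,Y,M}
D → hit
Z → miss, evict D, frames {Y,M,Z}
D → miss, evict Y, frames {M,Z,D}
S → miss, evict M, frames {Z,D,S}
M → miss, evict Z, frames {D,S,M}
D → hit
V → miss, evict D, frames {S,M,V}
M → hit
Y → miss, evict S, frames {M,V,Y}
V → hit
M → hit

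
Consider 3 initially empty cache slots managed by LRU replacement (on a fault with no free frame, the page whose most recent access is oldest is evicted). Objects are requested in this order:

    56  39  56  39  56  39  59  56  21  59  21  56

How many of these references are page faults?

56 → fault, frames (56)
39 → fault, frames (56 39)
56 → hit
39 → hit
56 → hit
39 → hit
59 → fault, frames (56 39 59)
56 → hit
21 → fault, evict 39, frames (59 56 21)
59 → hit
21 → hit
56 → hit
Page faults: 4.

4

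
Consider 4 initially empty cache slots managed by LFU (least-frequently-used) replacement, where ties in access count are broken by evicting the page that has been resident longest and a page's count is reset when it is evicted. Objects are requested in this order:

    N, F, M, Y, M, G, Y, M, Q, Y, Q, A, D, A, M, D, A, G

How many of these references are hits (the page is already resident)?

N → miss, frames (N)
F → miss, frames (N F)
M → miss, frames (N F M)
Y → miss, frames (N F M Y)
M → hit
G → miss, evict N, frames (F M Y G)
Y → hit
M → hit
Q → miss, evict F, frames (M Y G Q)
Y → hit
Q → hit
A → miss, evict G, frames (M Y Q A)
D → miss, evict A, frames (M Y Q D)
A → miss, evict D, frames (M Y Q A)
M → hit
D → miss, evict A, frames (M Y Q D)
A → miss, evict D, frames (M Y Q A)
G → miss, evict A, frames (M Y Q G)
Hits: 6.

6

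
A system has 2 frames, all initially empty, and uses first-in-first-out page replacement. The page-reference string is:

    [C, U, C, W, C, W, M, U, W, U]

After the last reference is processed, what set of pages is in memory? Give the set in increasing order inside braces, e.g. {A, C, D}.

{U, W}

C → fault, frames [C]
U → fault, frames [C, U]
C → hit
W → fault, evict C, frames [U, W]
C → fault, evict U, frames [W, C]
W → hit
M → fault, evict W, frames [C, M]
U → fault, evict C, frames [M, U]
W → fault, evict M, frames [U, W]
U → hit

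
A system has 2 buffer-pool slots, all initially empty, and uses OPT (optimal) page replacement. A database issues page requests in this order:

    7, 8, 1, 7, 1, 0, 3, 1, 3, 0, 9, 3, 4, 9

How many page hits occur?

6

7 → fault, frames {7}
8 → fault, frames {7,8}
1 → fault, evict 8, frames {7,1}
7 → hit
1 → hit
0 → fault, evict 7, frames {1,0}
3 → fault, evict 0, frames {1,3}
1 → hit
3 → hit
0 → fault, evict 1, frames {3,0}
9 → fault, evict 0, frames {3,9}
3 → hit
4 → fault, evict 3, frames {9,4}
9 → hit
Hits: 6.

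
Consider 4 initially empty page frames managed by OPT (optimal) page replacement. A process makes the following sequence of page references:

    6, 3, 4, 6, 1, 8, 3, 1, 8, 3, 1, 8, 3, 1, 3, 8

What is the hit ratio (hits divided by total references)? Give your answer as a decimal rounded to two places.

6 → fault, frames [6]
3 → fault, frames [6, 3]
4 → fault, frames [6, 3, 4]
6 → hit
1 → fault, frames [6, 3, 4, 1]
8 → fault, evict 4, frames [6, 3, 1, 8]
3 → hit
1 → hit
8 → hit
3 → hit
1 → hit
8 → hit
3 → hit
1 → hit
3 → hit
8 → hit
Hits: 11 of 16 references → 11/16 = 0.6875.

0.69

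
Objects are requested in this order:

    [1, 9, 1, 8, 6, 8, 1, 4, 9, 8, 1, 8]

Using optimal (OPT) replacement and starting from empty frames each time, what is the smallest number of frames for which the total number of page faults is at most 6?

3

f=1: 12 faults
f=2: 8 faults
f=3: 6 faults
f=4: 5 faults
f=5: 5 faults
Smallest f with faults ≤ 6 is 3.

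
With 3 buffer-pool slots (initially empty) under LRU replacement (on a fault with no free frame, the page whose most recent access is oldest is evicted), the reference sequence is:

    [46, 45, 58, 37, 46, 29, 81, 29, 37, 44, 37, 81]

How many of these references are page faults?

46 -> fault, frames [46]
45 -> fault, frames [46, 45]
58 -> fault, frames [46, 45, 58]
37 -> fault, evict 46, frames [45, 58, 37]
46 -> fault, evict 45, frames [58, 37, 46]
29 -> fault, evict 58, frames [37, 46, 29]
81 -> fault, evict 37, frames [46, 29, 81]
29 -> hit
37 -> fault, evict 46, frames [81, 29, 37]
44 -> fault, evict 81, frames [29, 37, 44]
37 -> hit
81 -> fault, evict 29, frames [44, 37, 81]
Page faults: 10.

10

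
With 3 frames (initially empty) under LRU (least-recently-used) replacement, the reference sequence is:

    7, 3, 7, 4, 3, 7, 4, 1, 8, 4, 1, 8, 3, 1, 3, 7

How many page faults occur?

7: fault, frames {7}
3: fault, frames {7,3}
7: hit
4: fault, frames {3,7,4}
3: hit
7: hit
4: hit
1: fault, evict 3, frames {7,4,1}
8: fault, evict 7, frames {4,1,8}
4: hit
1: hit
8: hit
3: fault, evict 4, frames {1,8,3}
1: hit
3: hit
7: fault, evict 8, frames {1,3,7}
Page faults: 7.

7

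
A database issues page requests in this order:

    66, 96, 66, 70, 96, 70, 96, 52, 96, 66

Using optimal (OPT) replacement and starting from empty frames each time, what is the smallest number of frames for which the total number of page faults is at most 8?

f=1: 10 faults
f=2: 5 faults
f=3: 4 faults
f=4: 4 faults
Smallest f with faults ≤ 8 is 2.

2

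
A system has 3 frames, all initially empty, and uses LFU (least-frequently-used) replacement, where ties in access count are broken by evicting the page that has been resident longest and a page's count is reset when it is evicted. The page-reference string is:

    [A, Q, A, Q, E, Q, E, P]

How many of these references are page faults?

4

A → fault, frames [A]
Q → fault, frames [A, Q]
A → hit
Q → hit
E → fault, frames [A, Q, E]
Q → hit
E → hit
P → fault, evict A, frames [Q, E, P]
Page faults: 4.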